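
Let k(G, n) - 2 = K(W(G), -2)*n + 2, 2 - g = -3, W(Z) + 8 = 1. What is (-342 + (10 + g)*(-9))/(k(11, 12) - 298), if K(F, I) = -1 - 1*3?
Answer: 53/38 ≈ 1.3947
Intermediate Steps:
W(Z) = -7 (W(Z) = -8 + 1 = -7)
K(F, I) = -4 (K(F, I) = -1 - 3 = -4)
g = 5 (g = 2 - 1*(-3) = 2 + 3 = 5)
k(G, n) = 4 - 4*n (k(G, n) = 2 + (-4*n + 2) = 2 + (2 - 4*n) = 4 - 4*n)
(-342 + (10 + g)*(-9))/(k(11, 12) - 298) = (-342 + (10 + 5)*(-9))/((4 - 4*12) - 298) = (-342 + 15*(-9))/((4 - 48) - 298) = (-342 - 135)/(-44 - 298) = -477/(-342) = -477*(-1/342) = 53/38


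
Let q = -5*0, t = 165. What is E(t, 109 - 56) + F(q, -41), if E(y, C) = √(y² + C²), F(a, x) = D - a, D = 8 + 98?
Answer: 106 + √30034 ≈ 279.30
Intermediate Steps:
q = 0
D = 106
F(a, x) = 106 - a
E(y, C) = √(C² + y²)
E(t, 109 - 56) + F(q, -41) = √((109 - 56)² + 165²) + (106 - 1*0) = √(53² + 27225) + (106 + 0) = √(2809 + 27225) + 106 = √30034 + 106 = 106 + √30034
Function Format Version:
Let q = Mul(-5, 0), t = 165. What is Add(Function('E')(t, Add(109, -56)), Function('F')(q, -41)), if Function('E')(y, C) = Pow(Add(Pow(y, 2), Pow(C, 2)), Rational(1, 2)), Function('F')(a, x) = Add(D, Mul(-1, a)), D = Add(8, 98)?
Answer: Add(106, Pow(30034, Rational(1, 2))) ≈ 279.30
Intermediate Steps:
q = 0
D = 106
Function('F')(a, x) = Add(106, Mul(-1, a))
Function('E')(y, C) = Pow(Add(Pow(C, 2), Pow(y, 2)), Rational(1, 2))
Add(Function('E')(t, Add(109, -56)), Function('F')(q, -41)) = Add(Pow(Add(Pow(Add(109, -56), 2), Pow(165, 2)), Rational(1, 2)), Add(106, Mul(-1, 0))) = Add(Pow(Add(Pow(53, 2), 27225), Rational(1, 2)), Add(106, 0)) = Add(Pow(Add(2809, 27225), Rational(1, 2)), 106) = Add(Pow(30034, Rational(1, 2)), 106) = Add(106, Pow(30034, Rational(1, 2)))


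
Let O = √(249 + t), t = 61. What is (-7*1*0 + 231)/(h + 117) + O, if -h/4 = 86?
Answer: -231/227 + √310 ≈ 16.589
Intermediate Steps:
h = -344 (h = -4*86 = -344)
O = √310 (O = √(249 + 61) = √310 ≈ 17.607)
(-7*1*0 + 231)/(h + 117) + O = (-7*1*0 + 231)/(-344 + 117) + √310 = (-7*0 + 231)/(-227) + √310 = (-1*0 + 231)*(-1/227) + √310 = (0 + 231)*(-1/227) + √310 = 231*(-1/227) + √310 = -231/227 + √310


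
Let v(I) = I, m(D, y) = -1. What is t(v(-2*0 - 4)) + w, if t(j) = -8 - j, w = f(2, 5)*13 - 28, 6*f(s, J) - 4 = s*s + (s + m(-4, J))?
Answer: -25/2 ≈ -12.500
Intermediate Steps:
f(s, J) = 1/2 + s/6 + s**2/6 (f(s, J) = 2/3 + (s*s + (s - 1))/6 = 2/3 + (s**2 + (-1 + s))/6 = 2/3 + (-1 + s + s**2)/6 = 2/3 + (-1/6 + s/6 + s**2/6) = 1/2 + s/6 + s**2/6)
w = -17/2 (w = (1/2 + (1/6)*2 + (1/6)*2**2)*13 - 28 = (1/2 + 1/3 + (1/6)*4)*13 - 28 = (1/2 + 1/3 + 2/3)*13 - 28 = (3/2)*13 - 28 = 39/2 - 28 = -17/2 ≈ -8.5000)
t(v(-2*0 - 4)) + w = (-8 - (-2*0 - 4)) - 17/2 = (-8 - (0 - 4)) - 17/2 = (-8 - 1*(-4)) - 17/2 = (-8 + 4) - 17/2 = -4 - 17/2 = -25/2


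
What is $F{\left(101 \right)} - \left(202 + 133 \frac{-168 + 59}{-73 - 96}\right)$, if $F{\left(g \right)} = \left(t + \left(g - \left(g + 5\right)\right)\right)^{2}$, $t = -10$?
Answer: $- \frac{10610}{169} \approx -62.781$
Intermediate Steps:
$F{\left(g \right)} = 225$ ($F{\left(g \right)} = \left(-10 + \left(g - \left(g + 5\right)\right)\right)^{2} = \left(-10 + \left(g - \left(5 + g\right)\right)\right)^{2} = \left(-10 - 5\right)^{2} = \left(-15\right)^{2} = 225$)
$F{\left(101 \right)} - \left(202 + 133 \frac{-168 + 59}{-73 - 96}\right) = 225 - \left(202 + 133 \frac{-168 + 59}{-73 - 96}\right) = 225 - \left(202 + 133 \left(- \frac{109}{-169}\right)\right) = 225 - \left(202 + 133 \left(\left(-109\right) \left(- \frac{1}{169}\right)\right)\right) = 225 - \frac{48635}{169} = - \frac{10610}{169}$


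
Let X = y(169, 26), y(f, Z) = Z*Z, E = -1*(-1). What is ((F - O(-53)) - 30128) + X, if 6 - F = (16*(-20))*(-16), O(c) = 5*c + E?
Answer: -34302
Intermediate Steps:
E = 1
O(c) = 1 + 5*c (O(c) = 5*c + 1 = 1 + 5*c)
y(f, Z) = Z²
F = -5114 (F = 6 - 16*(-20)*(-16) = 6 - (-320)*(-16) = 6 - 1*5120 = 6 - 5120 = -5114)
X = 676 (X = 26² = 676)
((F - O(-53)) - 30128) + X = ((-5114 - (1 + 5*(-53))) - 30128) + 676 = ((-5114 - (1 - 265)) - 30128) + 676 = ((-5114 - 1*(-264)) - 30128) + 676 = ((-5114 + 264) - 30128) + 676 = (-4850 - 30128) + 676 = -34978 + 676 = -34302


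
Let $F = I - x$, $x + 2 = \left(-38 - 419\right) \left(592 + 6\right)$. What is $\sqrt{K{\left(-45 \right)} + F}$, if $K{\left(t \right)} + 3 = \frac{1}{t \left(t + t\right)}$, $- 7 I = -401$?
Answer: $\frac{\sqrt{108489553298}}{630} \approx 522.82$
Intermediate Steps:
$I = \frac{401}{7}$ ($I = \left(- \frac{1}{7}\right) \left(-401\right) = \frac{401}{7} \approx 57.286$)
$x = -273288$ ($x = -2 + \left(-38 - 419\right) \left(592 + 6\right) = -2 - 273286 = -273288$)
$F = \frac{1913417}{7}$ ($F = \frac{401}{7} - -273288 = \frac{401}{7} + 273288 = \frac{1913417}{7} \approx 2.7335 \cdot 10^{5}$)
$K{\left(t \right)} = -3 + \frac{1}{2 t^{2}}$ ($K{\left(t \right)} = -3 + \frac{1}{t \left(t + t\right)} = -3 + \frac{1}{t 2 t} = -3 + \frac{1}{2 t^{2}}$)
$\sqrt{K{\left(-45 \right)} + F} = \sqrt{\left(-3 + \frac{1}{2 \cdot 2025}\right) + \frac{1913417}{7}} = \sqrt{\left(-3 + \frac{1}{2} \cdot \frac{1}{2025}\right) + \frac{1913417}{7}} = \sqrt{\left(-3 + \frac{1}{4050}\right) + \frac{1913417}{7}} = \sqrt{- \frac{12149}{4050} + \frac{1913417}{7}} = \sqrt{\frac{7749253807}{28350}} = \frac{\sqrt{108489553298}}{630}$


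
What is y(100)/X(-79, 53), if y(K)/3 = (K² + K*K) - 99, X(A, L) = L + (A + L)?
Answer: 19901/9 ≈ 2211.2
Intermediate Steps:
X(A, L) = A + 2*L
y(K) = -297 + 6*K² (y(K) = 3*((K² + K*K) - 99) = 3*((K² + K²) - 99) = 3*(2*K² - 99) = 3*(-99 + 2*K²) = -297 + 6*K²)
y(100)/X(-79, 53) = (-297 + 6*100²)/(-79 + 2*53) = (-297 + 6*10000)/(-79 + 106) = (-297 + 60000)/27 = 59703*(1/27) = 19901/9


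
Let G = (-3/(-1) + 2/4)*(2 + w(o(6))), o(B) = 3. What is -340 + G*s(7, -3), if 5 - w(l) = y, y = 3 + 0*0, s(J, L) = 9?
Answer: -214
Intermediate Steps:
y = 3 (y = 3 + 0 = 3)
w(l) = 2 (w(l) = 5 - 1*3 = 5 - 3 = 2)
G = 14 (G = (-3/(-1) + 2/4)*(2 + 2) = (-3*(-1) + 2*(¼))*4 = (3 + ½)*4 = (7/2)*4 = 14)
-340 + G*s(7, -3) = -340 + 14*9 = -340 + 126 = -214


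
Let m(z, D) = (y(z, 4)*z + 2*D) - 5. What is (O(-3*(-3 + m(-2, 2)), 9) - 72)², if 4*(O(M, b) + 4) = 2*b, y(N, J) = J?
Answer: 20449/4 ≈ 5112.3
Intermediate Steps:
m(z, D) = -5 + 2*D + 4*z (m(z, D) = (4*z + 2*D) - 5 = (2*D + 4*z) - 5 = -5 + 2*D + 4*z)
O(M, b) = -4 + b/2 (O(M, b) = -4 + (2*b)/4 = -4 + b/2)
(O(-3*(-3 + m(-2, 2)), 9) - 72)² = ((-4 + (½)*9) - 72)² = ((-4 + 9/2) - 72)² = (½ - 72)² = (-143/2)² = 20449/4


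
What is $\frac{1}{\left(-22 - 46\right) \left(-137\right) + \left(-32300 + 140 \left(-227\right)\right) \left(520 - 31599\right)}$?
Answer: $\frac{1}{1991551636} \approx 5.0212 \cdot 10^{-10}$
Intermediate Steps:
$\frac{1}{\left(-22 - 46\right) \left(-137\right) + \left(-32300 + 140 \left(-227\right)\right) \left(520 - 31599\right)} = \frac{1}{\left(-68\right) \left(-137\right) + \left(-32300 - 31780\right) \left(-31079\right)} = \frac{1}{9316 - -1991542320} = \frac{1}{9316 + 1991542320} = \frac{1}{1991551636}$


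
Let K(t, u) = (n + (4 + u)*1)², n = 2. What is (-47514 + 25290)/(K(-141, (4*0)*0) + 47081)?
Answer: -22224/47117 ≈ -0.47168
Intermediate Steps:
K(t, u) = (6 + u)² (K(t, u) = (2 + (4 + u)*1)² = (2 + (4 + u))² = (6 + u)²)
(-47514 + 25290)/(K(-141, (4*0)*0) + 47081) = (-47514 + 25290)/((6 + (4*0)*0)² + 47081) = -22224/((6 + 0*0)² + 47081) = -22224/((6 + 0)² + 47081) = -22224/(6² + 47081) = -22224/(36 + 47081) = -22224/47117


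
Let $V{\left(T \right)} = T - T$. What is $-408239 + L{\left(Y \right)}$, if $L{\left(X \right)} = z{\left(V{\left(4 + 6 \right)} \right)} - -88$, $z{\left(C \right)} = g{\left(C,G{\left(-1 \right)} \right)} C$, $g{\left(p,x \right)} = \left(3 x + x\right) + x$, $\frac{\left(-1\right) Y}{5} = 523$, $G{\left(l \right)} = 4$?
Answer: $-408151$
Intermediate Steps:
$Y = -2615$ ($Y = \left(-5\right) 523 = -2615$)
$V{\left(T \right)} = 0$
$g{\left(p,x \right)} = 5 x$ ($g{\left(p,x \right)} = 4 x + x = 5 x$)
$z{\left(C \right)} = 20 C$ ($z{\left(C \right)} = 5 \cdot 4 C = 20 C$)
$L{\left(X \right)} = 88$ ($L{\left(X \right)} = 20 \cdot 0 - -88 = 0 + 88 = 88$)
$-408239 + L{\left(Y \right)} = -408239 + 88 = -408151$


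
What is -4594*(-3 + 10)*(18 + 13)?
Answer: -996898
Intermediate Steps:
-4594*(-3 + 10)*(18 + 13) = -32158*31 = -4594*217 = -996898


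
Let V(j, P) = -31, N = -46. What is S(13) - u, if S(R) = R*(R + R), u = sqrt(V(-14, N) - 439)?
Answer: 338 - I*sqrt(470) ≈ 338.0 - 21.679*I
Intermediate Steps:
u = I*sqrt(470) (u = sqrt(-31 - 439) = sqrt(-470) = I*sqrt(470) ≈ 21.679*I)
S(R) = 2*R**2 (S(R) = R*(2*R) = 2*R**2)
S(13) - u = 2*13**2 - I*sqrt(470) = 2*169 - I*sqrt(470) = 338 - I*sqrt(470)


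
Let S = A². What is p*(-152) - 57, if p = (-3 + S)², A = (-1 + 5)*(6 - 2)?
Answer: -9729425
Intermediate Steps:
A = 16 (A = 4*4 = 16)
S = 256 (S = 16² = 256)
p = 64009 (p = (-3 + 256)² = 253² = 64009)
p*(-152) - 57 = 64009*(-152) - 57 = -9729368 - 57 = -9729425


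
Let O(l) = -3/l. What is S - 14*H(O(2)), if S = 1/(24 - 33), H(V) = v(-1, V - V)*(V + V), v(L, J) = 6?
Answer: 2267/9 ≈ 251.89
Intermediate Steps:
H(V) = 12*V (H(V) = 6*(V + V) = 6*(2*V) = 12*V)
S = -1/9 (S = 1/(-9) = -1/9 ≈ -0.11111)
S - 14*H(O(2)) = -1/9 - 168*(-3/2) = -1/9 - 168*(-3*1/2) = -1/9 - 168*(-3)/2 = -1/9 - 14*(-18) = -1/9 + 252 = 2267/9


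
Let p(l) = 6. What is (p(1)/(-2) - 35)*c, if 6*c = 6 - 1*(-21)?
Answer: -171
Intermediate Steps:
c = 9/2 (c = (6 - 1*(-21))/6 = (6 + 21)/6 = (⅙)*27 = 9/2 ≈ 4.5000)
(p(1)/(-2) - 35)*c = (6/(-2) - 35)*(9/2) = (6*(-½) - 35)*(9/2) = (-3 - 35)*(9/2) = -38*9/2 = -171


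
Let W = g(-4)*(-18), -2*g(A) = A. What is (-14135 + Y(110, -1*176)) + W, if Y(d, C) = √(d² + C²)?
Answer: -14171 + 22*√89 ≈ -13963.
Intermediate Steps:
g(A) = -A/2
W = -36 (W = -½*(-4)*(-18) = 2*(-18) = -36)
Y(d, C) = √(C² + d²)
(-14135 + Y(110, -1*176)) + W = (-14135 + √((-1*176)² + 110²)) - 36 = (-14135 + √((-176)² + 12100)) - 36 = (-14135 + √(30976 + 12100)) - 36 = (-14135 + √43076) - 36 = (-14135 + 22*√89) - 36 = -14171 + 22*√89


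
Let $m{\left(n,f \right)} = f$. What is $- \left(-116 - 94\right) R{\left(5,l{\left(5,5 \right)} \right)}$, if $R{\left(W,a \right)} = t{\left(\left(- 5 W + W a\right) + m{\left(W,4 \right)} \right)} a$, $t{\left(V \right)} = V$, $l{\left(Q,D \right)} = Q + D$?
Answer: $60900$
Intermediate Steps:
$l{\left(Q,D \right)} = D + Q$
$R{\left(W,a \right)} = a \left(4 - 5 W + W a\right)$ ($R{\left(W,a \right)} = \left(\left(- 5 W + W a\right) + 4\right) a = \left(4 - 5 W + W a\right) a = a \left(4 - 5 W + W a\right)$)
$- \left(-116 - 94\right) R{\left(5,l{\left(5,5 \right)} \right)} = - \left(-116 - 94\right) \left(5 + 5\right) \left(4 - 25 + 5 \left(5 + 5\right)\right) = - \left(-210\right) 10 \left(4 - 25 + 5 \cdot 10\right) = - \left(-210\right) 10 \left(4 - 25 + 50\right) = - \left(-210\right) 10 \cdot 29 = - \left(-210\right) 290 = \left(-1\right) \left(-60900\right) = 60900$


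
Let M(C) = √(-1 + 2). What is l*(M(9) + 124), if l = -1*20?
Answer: -2500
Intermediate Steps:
l = -20
M(C) = 1 (M(C) = √1 = 1)
l*(M(9) + 124) = -20*(1 + 124) = -20*125 = -2500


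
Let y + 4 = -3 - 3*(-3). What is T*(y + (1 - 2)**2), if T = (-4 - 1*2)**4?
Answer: 3888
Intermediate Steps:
T = 1296 (T = (-4 - 2)**4 = (-6)**4 = 1296)
y = 2 (y = -4 + (-3 - 3*(-3)) = -4 + (-3 + 9) = -4 + 6 = 2)
T*(y + (1 - 2)**2) = 1296*(2 + (1 - 2)**2) = 1296*(2 + (-1)**2) = 1296*(2 + 1) = 1296*3 = 3888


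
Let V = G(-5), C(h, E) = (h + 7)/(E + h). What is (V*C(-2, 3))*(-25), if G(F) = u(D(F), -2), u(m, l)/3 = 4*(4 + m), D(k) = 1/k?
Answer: -5700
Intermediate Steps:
D(k) = 1/k
C(h, E) = (7 + h)/(E + h)
u(m, l) = 48 + 12*m (u(m, l) = 3*(4*(4 + m)) = 3*(16 + 4*m) = 48 + 12*m)
G(F) = 48 + 12/F
V = 228/5 (V = 48 + 12/(-5) = 48 + 12*(-⅕) = 48 - 12/5 = 228/5 ≈ 45.600)
(V*C(-2, 3))*(-25) = (228*((7 - 2)/(3 - 2))/5)*(-25) = (228*(5/1)/5)*(-25) = (228*(1*5)/5)*(-25) = ((228/5)*5)*(-25) = 228*(-25) = -5700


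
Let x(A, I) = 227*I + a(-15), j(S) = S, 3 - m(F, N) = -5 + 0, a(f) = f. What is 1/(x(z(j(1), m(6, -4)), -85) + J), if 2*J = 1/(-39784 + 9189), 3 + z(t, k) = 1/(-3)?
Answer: -61190/1181578901 ≈ -5.1787e-5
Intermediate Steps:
m(F, N) = 8 (m(F, N) = 3 - (-5 + 0) = 3 - 1*(-5) = 3 + 5 = 8)
z(t, k) = -10/3 (z(t, k) = -3 + 1/(-3) = -3 - 1/3 = -10/3)
x(A, I) = -15 + 227*I (x(A, I) = 227*I - 15 = -15 + 227*I)
J = -1/61190 (J = 1/(2*(-39784 + 9189)) = (1/2)/(-30595) = (1/2)*(-1/30595) = -1/61190 ≈ -1.6343e-5)
1/(x(z(j(1), m(6, -4)), -85) + J) = 1/((-15 + 227*(-85)) - 1/61190) = 1/((-15 - 19295) - 1/61190) = 1/(-19310 - 1/61190) = 1/(-1181578901/61190) = -61190/1181578901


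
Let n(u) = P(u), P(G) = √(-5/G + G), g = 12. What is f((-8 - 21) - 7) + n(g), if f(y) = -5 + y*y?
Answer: 1291 + √417/6 ≈ 1294.4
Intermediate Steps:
P(G) = √(G - 5/G)
f(y) = -5 + y²
n(u) = √(u - 5/u)
f((-8 - 21) - 7) + n(g) = (-5 + ((-8 - 21) - 7)²) + √(12 - 5/12) = (-5 + (-29 - 7)²) + √(12 - 5*1/12) = (-5 + (-36)²) + √(12 - 5/12) = (-5 + 1296) + √(139/12) = 1291 + √417/6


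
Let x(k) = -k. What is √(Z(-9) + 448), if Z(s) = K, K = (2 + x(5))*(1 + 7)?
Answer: 2*√106 ≈ 20.591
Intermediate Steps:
K = -24 (K = (2 - 1*5)*(1 + 7) = (2 - 5)*8 = -3*8 = -24)
Z(s) = -24
√(Z(-9) + 448) = √(-24 + 448) = √424 = 2*√106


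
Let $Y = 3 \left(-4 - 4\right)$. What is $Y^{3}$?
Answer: $-13824$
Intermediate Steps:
$Y = -24$ ($Y = 3 \left(-8\right) = -24$)
$Y^{3} = \left(-24\right)^{3} = -13824$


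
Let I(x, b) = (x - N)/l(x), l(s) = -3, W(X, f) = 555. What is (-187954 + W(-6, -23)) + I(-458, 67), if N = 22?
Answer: -187239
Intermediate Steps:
I(x, b) = 22/3 - x/3 (I(x, b) = (x - 1*22)/(-3) = (x - 22)*(-⅓) = (-22 + x)*(-⅓) = 22/3 - x/3)
(-187954 + W(-6, -23)) + I(-458, 67) = (-187954 + 555) + (22/3 - ⅓*(-458)) = -187399 + (22/3 + 458/3) = -187399 + 160 = -187239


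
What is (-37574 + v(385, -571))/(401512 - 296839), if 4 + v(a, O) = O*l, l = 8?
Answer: -42146/104673 ≈ -0.40264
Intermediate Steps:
v(a, O) = -4 + 8*O (v(a, O) = -4 + O*8 = -4 + 8*O)
(-37574 + v(385, -571))/(401512 - 296839) = (-37574 + (-4 + 8*(-571)))/(401512 - 296839) = (-37574 + (-4 - 4568))/104673 = (-37574 - 4572)*(1/104673) = -42146*1/104673 = -42146/104673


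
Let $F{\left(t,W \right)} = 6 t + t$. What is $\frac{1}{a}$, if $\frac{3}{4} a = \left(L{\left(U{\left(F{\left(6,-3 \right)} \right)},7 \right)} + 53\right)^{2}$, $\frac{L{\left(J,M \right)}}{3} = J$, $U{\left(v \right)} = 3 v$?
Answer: $\frac{3}{743044} \approx 4.0374 \cdot 10^{-6}$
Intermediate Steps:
$F{\left(t,W \right)} = 7 t$
$L{\left(J,M \right)} = 3 J$
$a = \frac{743044}{3}$ ($a = \frac{4 \left(3 \cdot 3 \cdot 7 \cdot 6 + 53\right)^{2}}{3} = \frac{4 \left(3 \cdot 3 \cdot 42 + 53\right)^{2}}{3} = \frac{4 \left(3 \cdot 126 + 53\right)^{2}}{3} = \frac{4 \left(378 + 53\right)^{2}}{3} = \frac{4 \cdot 431^{2}}{3} = \frac{4}{3} \cdot 185761 = \frac{743044}{3} \approx 2.4768 \cdot 10^{5}$)
$\frac{1}{a} = \frac{1}{\frac{743044}{3}} = \frac{3}{743044}$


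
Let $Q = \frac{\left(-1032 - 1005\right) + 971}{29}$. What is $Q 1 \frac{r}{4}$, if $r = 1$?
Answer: $- \frac{533}{58} \approx -9.1897$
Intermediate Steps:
$Q = - \frac{1066}{29}$ ($Q = \left(-2037 + 971\right) \frac{1}{29} = \left(-1066\right) \frac{1}{29} = - \frac{1066}{29} \approx -36.759$)
$Q 1 \frac{r}{4} = - \frac{1066 \cdot 1 \cdot 1 \cdot \frac{1}{4}}{29} = - \frac{1066 \cdot 1 \cdot \frac{1}{4}}{29} = \left(- \frac{1066}{29}\right) \frac{1}{4} = - \frac{533}{58}$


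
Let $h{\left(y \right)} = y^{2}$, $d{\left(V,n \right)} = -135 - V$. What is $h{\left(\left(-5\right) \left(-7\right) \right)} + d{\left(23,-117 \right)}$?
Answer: $1067$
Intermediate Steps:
$h{\left(\left(-5\right) \left(-7\right) \right)} + d{\left(23,-117 \right)} = \left(\left(-5\right) \left(-7\right)\right)^{2} - 158 = 35^{2} - 158 = 1225 - 158 = 1067$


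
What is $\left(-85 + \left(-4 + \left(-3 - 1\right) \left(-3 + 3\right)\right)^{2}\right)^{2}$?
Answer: $4761$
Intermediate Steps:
$\left(-85 + \left(-4 + \left(-3 - 1\right) \left(-3 + 3\right)\right)^{2}\right)^{2} = \left(-85 + \left(-4 - 0\right)^{2}\right)^{2} = \left(-85 + \left(-4 + 0\right)^{2}\right)^{2} = \left(-85 + \left(-4\right)^{2}\right)^{2} = \left(-85 + 16\right)^{2} = \left(-69\right)^{2} = 4761$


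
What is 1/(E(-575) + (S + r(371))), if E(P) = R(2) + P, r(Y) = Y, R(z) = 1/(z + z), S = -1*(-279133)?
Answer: 4/1115717 ≈ 3.5851e-6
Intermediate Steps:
S = 279133
R(z) = 1/(2*z)
E(P) = 1/4 + P (E(P) = (1/2)/2 + P = (1/2)*(1/2) + P = 1/4 + P)
1/(E(-575) + (S + r(371))) = 1/((1/4 - 575) + (279133 + 371)) = 1/(-2299/4 + 279504) = 1/(1115717/4) = 4/1115717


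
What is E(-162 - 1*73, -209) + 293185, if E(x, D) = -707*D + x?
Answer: 440713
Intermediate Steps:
E(x, D) = x - 707*D
E(-162 - 1*73, -209) + 293185 = ((-162 - 1*73) - 707*(-209)) + 293185 = ((-162 - 73) + 147763) + 293185 = (-235 + 147763) + 293185 = 147528 + 293185 = 440713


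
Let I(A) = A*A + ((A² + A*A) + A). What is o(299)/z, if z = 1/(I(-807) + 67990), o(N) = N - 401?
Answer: -206134860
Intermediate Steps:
o(N) = -401 + N
I(A) = A + 3*A² (I(A) = A² + ((A² + A²) + A) = A² + (2*A² + A) = A² + (A + 2*A²) = A + 3*A²)
z = 1/2020930 (z = 1/(-807*(1 + 3*(-807)) + 67990) = 1/(-807*(1 - 2421) + 67990) = 1/(-807*(-2420) + 67990) = 1/(1952940 + 67990) = 1/2020930 ≈ 4.9482e-7)
o(299)/z = (-401 + 299)/(1/2020930) = -102*2020930 = -206134860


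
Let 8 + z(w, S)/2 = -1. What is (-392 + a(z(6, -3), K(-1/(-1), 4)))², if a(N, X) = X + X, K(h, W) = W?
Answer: 147456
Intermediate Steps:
z(w, S) = -18 (z(w, S) = -16 + 2*(-1) = -16 - 2 = -18)
a(N, X) = 2*X
(-392 + a(z(6, -3), K(-1/(-1), 4)))² = (-392 + 2*4)² = (-392 + 8)² = (-384)² = 147456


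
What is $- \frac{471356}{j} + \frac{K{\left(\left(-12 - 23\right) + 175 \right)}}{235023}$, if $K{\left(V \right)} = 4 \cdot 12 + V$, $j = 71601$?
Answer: $- \frac{12307337800}{1869764647} \approx -6.5823$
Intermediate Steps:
$K{\left(V \right)} = 48 + V$
$- \frac{471356}{j} + \frac{K{\left(\left(-12 - 23\right) + 175 \right)}}{235023} = - \frac{471356}{71601} + \frac{48 + \left(\left(-12 - 23\right) + 175\right)}{235023} = \left(-471356\right) \frac{1}{71601} + \left(48 + \left(-35 + 175\right)\right) \frac{1}{235023} = - \frac{471356}{71601} + \left(48 + 140\right) \frac{1}{235023} = - \frac{471356}{71601} + 188 \cdot \frac{1}{235023} = - \frac{471356}{71601} + \frac{188}{235023} = - \frac{12307337800}{1869764647}$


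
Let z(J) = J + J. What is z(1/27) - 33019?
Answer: -891511/27 ≈ -33019.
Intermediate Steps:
z(J) = 2*J
z(1/27) - 33019 = 2/27 - 33019 = -891511/27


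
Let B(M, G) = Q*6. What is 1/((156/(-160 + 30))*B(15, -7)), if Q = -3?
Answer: 5/108 ≈ 0.046296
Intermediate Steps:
B(M, G) = -18 (B(M, G) = -3*6 = -18)
1/((156/(-160 + 30))*B(15, -7)) = 1/((156/(-160 + 30))*(-18)) = 1/((156/(-130))*(-18)) = 1/(-1/130*156*(-18)) = 1/(-6/5*(-18)) = 1/(108/5) = 5/108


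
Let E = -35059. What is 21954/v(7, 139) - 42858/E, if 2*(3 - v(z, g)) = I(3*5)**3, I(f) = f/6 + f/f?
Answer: -12302321466/10342405 ≈ -1189.5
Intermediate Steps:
I(f) = 1 + f/6 (I(f) = f*(1/6) + 1 = f/6 + 1 = 1 + f/6)
v(z, g) = -295/16 (v(z, g) = 3 - (1 + (3*5)/6)**3/2 = 3 - (1 + (1/6)*15)**3/2 = 3 - (1 + 5/2)**3/2 = 3 - (7/2)**3/2 = 3 - 1/2*343/8 = 3 - 343/16 = -295/16)
21954/v(7, 139) - 42858/E = 21954/(-295/16) - 42858/(-35059) = 21954*(-16/295) - 42858*(-1/35059) = -351264/295 + 42858/35059 = -12302321466/10342405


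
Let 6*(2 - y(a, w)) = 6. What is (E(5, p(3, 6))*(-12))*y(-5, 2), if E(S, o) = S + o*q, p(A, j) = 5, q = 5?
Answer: -360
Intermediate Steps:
y(a, w) = 1 (y(a, w) = 2 - ⅙*6 = 2 - 1 = 1)
E(S, o) = S + 5*o (E(S, o) = S + o*5 = S + 5*o)
(E(5, p(3, 6))*(-12))*y(-5, 2) = ((5 + 5*5)*(-12))*1 = ((5 + 25)*(-12))*1 = (30*(-12))*1 = -360*1 = -360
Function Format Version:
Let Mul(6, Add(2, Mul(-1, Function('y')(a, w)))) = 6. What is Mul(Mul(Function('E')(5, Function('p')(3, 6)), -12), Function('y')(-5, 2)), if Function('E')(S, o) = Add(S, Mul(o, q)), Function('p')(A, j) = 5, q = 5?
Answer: -360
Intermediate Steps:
Function('y')(a, w) = 1 (Function('y')(a, w) = Add(2, Mul(Rational(-1, 6), 6)) = Add(2, -1) = 1)
Function('E')(S, o) = Add(S, Mul(5, o)) (Function('E')(S, o) = Add(S, Mul(o, 5)) = Add(S, Mul(5, o)))
Mul(Mul(Function('E')(5, Function('p')(3, 6)), -12), Function('y')(-5, 2)) = Mul(Mul(Add(5, Mul(5, 5)), -12), 1) = Mul(Mul(Add(5, 25), -12), 1) = Mul(Mul(30, -12), 1) = Mul(-360, 1) = -360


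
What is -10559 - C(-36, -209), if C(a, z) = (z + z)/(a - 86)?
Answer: -644308/61 ≈ -10562.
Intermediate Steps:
C(a, z) = 2*z/(-86 + a) (C(a, z) = (2*z)/(-86 + a) = 2*z/(-86 + a))
-10559 - C(-36, -209) = -10559 - 2*(-209)/(-86 - 36) = -10559 - 2*(-209)/(-122) = -10559 - 2*(-209)*(-1)/122 = -10559 - 1*209/61 = -10559 - 209/61 = -644308/61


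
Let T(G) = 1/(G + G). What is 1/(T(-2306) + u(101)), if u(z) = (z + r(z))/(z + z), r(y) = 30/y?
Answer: 47047012/23582485 ≈ 1.9950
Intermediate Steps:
T(G) = 1/(2*G)
u(z) = (z + 30/z)/(2*z) (u(z) = (z + 30/z)/(z + z) = (z + 30/z)/((2*z)) = (z + 30/z)*(1/(2*z)) = (z + 30/z)/(2*z))
1/(T(-2306) + u(101)) = 1/((1/2)/(-2306) + (1/2 + 15/101**2)) = 1/((1/2)*(-1/2306) + (1/2 + 15*(1/10201))) = 1/(-1/4612 + (1/2 + 15/10201)) = 1/(-1/4612 + 10231/20402) = 1/(23582485/47047012) = 47047012/23582485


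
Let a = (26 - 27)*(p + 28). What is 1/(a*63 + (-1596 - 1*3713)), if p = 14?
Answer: -1/7955 ≈ -0.00012571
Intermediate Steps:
a = -42 (a = (26 - 27)*(14 + 28) = -1*42 = -42)
1/(a*63 + (-1596 - 1*3713)) = 1/(-42*63 + (-1596 - 1*3713)) = 1/(-2646 + (-1596 - 3713)) = 1/(-2646 - 5309) = 1/(-7955) = -1/7955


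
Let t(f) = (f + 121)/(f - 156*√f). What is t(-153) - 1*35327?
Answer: (-16533036*√17 + 5404999*I)/(9*(-17*I + 52*√17)) ≈ -35327.0 - 0.01648*I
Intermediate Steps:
t(f) = (121 + f)/(f - 156*√f)
t(-153) - 1*35327 = (121 - 153)/(-153 - 468*I*√17) - 1*35327 = -32/(-153 - 468*I*√17) - 35327 = -35327 - 32/(-153 - 468*I*√17)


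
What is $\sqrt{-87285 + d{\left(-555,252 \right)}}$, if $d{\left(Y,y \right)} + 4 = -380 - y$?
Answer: $3 i \sqrt{9769} \approx 296.51 i$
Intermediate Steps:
$d{\left(Y,y \right)} = -384 - y$ ($d{\left(Y,y \right)} = -4 - \left(380 + y\right) = -384 - y$)
$\sqrt{-87285 + d{\left(-555,252 \right)}} = \sqrt{-87285 - 636} = \sqrt{-87921} = 3 i \sqrt{9769}$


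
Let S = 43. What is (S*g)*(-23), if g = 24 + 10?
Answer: -33626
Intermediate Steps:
g = 34
(S*g)*(-23) = (43*34)*(-23) = 1462*(-23) = -33626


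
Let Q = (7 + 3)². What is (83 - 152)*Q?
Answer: -6900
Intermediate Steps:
Q = 100 (Q = 10² = 100)
(83 - 152)*Q = (83 - 152)*100 = -69*100 = -6900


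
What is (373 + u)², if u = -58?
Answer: 99225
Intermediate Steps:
(373 + u)² = (373 - 58)² = 315² = 99225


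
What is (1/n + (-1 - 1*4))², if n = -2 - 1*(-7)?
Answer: 576/25 ≈ 23.040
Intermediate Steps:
n = 5 (n = -2 + 7 = 5)
(1/n + (-1 - 1*4))² = (1/5 + (-1 - 1*4))² = (⅕ + (-1 - 4))² = (⅕ - 5)² = (-24/5)² = 576/25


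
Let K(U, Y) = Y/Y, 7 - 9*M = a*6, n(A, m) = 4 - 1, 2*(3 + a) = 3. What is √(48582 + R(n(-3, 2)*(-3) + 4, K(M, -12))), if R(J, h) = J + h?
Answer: √48578 ≈ 220.40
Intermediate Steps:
a = -3/2 (a = -3 + (½)*3 = -3 + 3/2 = -3/2 ≈ -1.5000)
n(A, m) = 3
M = 16/9 (M = 7/9 - (-1)*6/6 = 7/9 - ⅑*(-9) = 7/9 + 1 = 16/9 ≈ 1.7778)
K(U, Y) = 1
√(48582 + R(n(-3, 2)*(-3) + 4, K(M, -12))) = √(48582 + ((3*(-3) + 4) + 1)) = √(48582 + ((-9 + 4) + 1)) = √(48582 + (-5 + 1)) = √(48582 - 4) = √48578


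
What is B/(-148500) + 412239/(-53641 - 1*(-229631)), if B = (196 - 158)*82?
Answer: 3033455333/1306725750 ≈ 2.3214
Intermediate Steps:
B = 3116 (B = 38*82 = 3116)
B/(-148500) + 412239/(-53641 - 1*(-229631)) = 3116/(-148500) + 412239/(-53641 - 1*(-229631)) = 3116*(-1/148500) + 412239/(-53641 + 229631) = -779/37125 + 412239/175990 = 3033455333/1306725750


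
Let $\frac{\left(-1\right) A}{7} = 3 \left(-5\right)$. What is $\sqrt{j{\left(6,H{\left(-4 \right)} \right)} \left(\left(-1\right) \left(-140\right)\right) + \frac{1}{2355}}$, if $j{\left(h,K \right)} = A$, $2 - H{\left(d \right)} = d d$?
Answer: $\frac{\sqrt{81526569855}}{2355} \approx 121.24$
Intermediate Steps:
$H{\left(d \right)} = 2 - d^{2}$ ($H{\left(d \right)} = 2 - d d = 2 - d^{2}$)
$A = 105$ ($A = - 7 \cdot 3 \left(-5\right) = \left(-7\right) \left(-15\right) = 105$)
$j{\left(h,K \right)} = 105$
$\sqrt{j{\left(6,H{\left(-4 \right)} \right)} \left(\left(-1\right) \left(-140\right)\right) + \frac{1}{2355}} = \sqrt{105 \left(\left(-1\right) \left(-140\right)\right) + \frac{1}{2355}} = \sqrt{105 \cdot 140 + \frac{1}{2355}} = \sqrt{14700 + \frac{1}{2355}} = \sqrt{\frac{34618501}{2355}} = \frac{\sqrt{81526569855}}{2355}$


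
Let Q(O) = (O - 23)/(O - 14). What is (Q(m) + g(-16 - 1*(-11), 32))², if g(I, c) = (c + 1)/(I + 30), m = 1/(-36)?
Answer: 55920484/6375625 ≈ 8.7710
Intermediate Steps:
m = -1/36 ≈ -0.027778
Q(O) = (-23 + O)/(-14 + O)
g(I, c) = (1 + c)/(30 + I)
(Q(m) + g(-16 - 1*(-11), 32))² = ((-23 - 1/36)/(-14 - 1/36) + (1 + 32)/(30 + (-16 - 1*(-11))))² = (-829/36/(-505/36) + 33/(30 + (-16 + 11)))² = (-36/505*(-829/36) + 33/(30 - 5))² = (829/505 + 33/25)² = (7478/2525)² = 55920484/6375625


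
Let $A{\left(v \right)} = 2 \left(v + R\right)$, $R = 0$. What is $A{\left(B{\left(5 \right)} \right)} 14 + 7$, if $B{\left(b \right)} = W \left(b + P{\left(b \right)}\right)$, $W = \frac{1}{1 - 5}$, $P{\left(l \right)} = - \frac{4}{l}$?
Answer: $- \frac{112}{5} \approx -22.4$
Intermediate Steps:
$W = - \frac{1}{4}$ ($W = \frac{1}{-4} = - \frac{1}{4} \approx -0.25$)
$B{\left(b \right)} = \frac{1}{b} - \frac{b}{4}$ ($B{\left(b \right)} = - \frac{b - \frac{4}{b}}{4} = \frac{1}{b} - \frac{b}{4}$)
$A{\left(v \right)} = 2 v$ ($A{\left(v \right)} = 2 \left(v + 0\right) = 2 v$)
$A{\left(B{\left(5 \right)} \right)} 14 + 7 = 2 \left(\frac{1}{5} - \frac{5}{4}\right) 14 + 7 = 2 \left(- \frac{21}{20}\right) 14 + 7 = \left(- \frac{21}{10}\right) 14 + 7 = - \frac{147}{5} + 7 = - \frac{112}{5}$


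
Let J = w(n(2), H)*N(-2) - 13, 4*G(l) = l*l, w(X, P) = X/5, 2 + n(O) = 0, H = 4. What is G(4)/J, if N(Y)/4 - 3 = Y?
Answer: -20/73 ≈ -0.27397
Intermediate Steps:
n(O) = -2 (n(O) = -2 + 0 = -2)
w(X, P) = X/5 (w(X, P) = X*(⅕) = X/5)
N(Y) = 12 + 4*Y
G(l) = l²/4 (G(l) = (l*l)/4 = l²/4)
J = -73/5 (J = ((⅕)*(-2))*(12 + 4*(-2)) - 13 = -2*(12 - 8)/5 - 13 = -⅖*4 - 13 = -8/5 - 13 = -73/5 ≈ -14.600)
G(4)/J = ((¼)*4²)/(-73/5) = ((¼)*16)*(-5/73) = 4*(-5/73) = -20/73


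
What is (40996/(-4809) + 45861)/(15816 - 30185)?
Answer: -220504553/69100521 ≈ -3.1911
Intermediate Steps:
(40996/(-4809) + 45861)/(15816 - 30185) = (40996*(-1/4809) + 45861)/(-14369) = (-40996/4809 + 45861)*(-1/14369) = (220504553/4809)*(-1/14369) = -220504553/69100521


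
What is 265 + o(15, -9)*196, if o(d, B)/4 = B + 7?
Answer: -1303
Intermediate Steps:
o(d, B) = 28 + 4*B (o(d, B) = 4*(B + 7) = 4*(7 + B) = 28 + 4*B)
265 + o(15, -9)*196 = 265 + (28 + 4*(-9))*196 = 265 + (28 - 36)*196 = 265 - 8*196 = 265 - 1568 = -1303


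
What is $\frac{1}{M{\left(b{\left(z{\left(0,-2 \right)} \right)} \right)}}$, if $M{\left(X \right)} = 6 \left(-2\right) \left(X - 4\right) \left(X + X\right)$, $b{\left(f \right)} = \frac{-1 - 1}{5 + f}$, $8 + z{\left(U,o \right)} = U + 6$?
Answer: $- \frac{3}{224} \approx -0.013393$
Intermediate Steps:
$z{\left(U,o \right)} = -2 + U$ ($z{\left(U,o \right)} = -8 + \left(U + 6\right) = -8 + \left(6 + U\right) = -2 + U$)
$b{\left(f \right)} = - \frac{2}{5 + f}$
$M{\left(X \right)} = - 24 X \left(-4 + X\right)$ ($M{\left(X \right)} = - 12 \left(-4 + X\right) 2 X = - 12 \cdot 2 X \left(-4 + X\right) = - 24 X \left(-4 + X\right)$)
$\frac{1}{M{\left(b{\left(z{\left(0,-2 \right)} \right)} \right)}} = \frac{1}{24 \left(- \frac{2}{5 + \left(-2 + 0\right)}\right) \left(4 - - \frac{2}{5 + \left(-2 + 0\right)}\right)} = \frac{1}{24 \left(- \frac{2}{5 - 2}\right) \left(4 - - \frac{2}{5 - 2}\right)} = \frac{1}{24 \left(- \frac{2}{3}\right) \left(4 - - \frac{2}{3}\right)} = \frac{1}{24 \left(- \frac{2}{3}\right) \left(4 + \frac{2}{3}\right)} = \frac{1}{24 \left(- \frac{2}{3}\right) \frac{14}{3}} = \frac{1}{- \frac{224}{3}} = - \frac{3}{224}$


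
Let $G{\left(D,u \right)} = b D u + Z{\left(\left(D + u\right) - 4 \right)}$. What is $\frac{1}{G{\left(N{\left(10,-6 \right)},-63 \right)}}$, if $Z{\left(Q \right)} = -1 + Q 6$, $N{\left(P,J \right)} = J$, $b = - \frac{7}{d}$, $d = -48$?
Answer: $- \frac{8}{3071} \approx -0.002605$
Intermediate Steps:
$b = \frac{7}{48}$ ($b = - \frac{7}{-48} = \left(-7\right) \left(- \frac{1}{48}\right) = \frac{7}{48} \approx 0.14583$)
$Z{\left(Q \right)} = -1 + 6 Q$
$G{\left(D,u \right)} = -25 + 6 D + 6 u + \frac{7 D u}{48}$ ($G{\left(D,u \right)} = \frac{7 D}{48} u + \left(-1 + 6 \left(\left(D + u\right) - 4\right)\right) = \frac{7 D u}{48} + \left(-1 + 6 \left(-4 + D + u\right)\right) = \frac{7 D u}{48} - \left(25 - 6 D - 6 u\right) = \frac{7 D u}{48} + \left(-25 + 6 D + 6 u\right) = -25 + 6 D + 6 u + \frac{7 D u}{48}$)
$\frac{1}{G{\left(N{\left(10,-6 \right)},-63 \right)}} = \frac{1}{-25 + 6 \left(-6\right) + 6 \left(-63\right) + \frac{7}{48} \left(-6\right) \left(-63\right)} = \frac{1}{-25 - 36 - 378 + \frac{441}{8}} = \frac{1}{- \frac{3071}{8}} = - \frac{8}{3071}$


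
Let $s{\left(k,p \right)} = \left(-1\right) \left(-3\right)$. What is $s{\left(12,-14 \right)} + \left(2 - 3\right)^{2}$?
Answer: $4$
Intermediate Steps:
$s{\left(k,p \right)} = 3$
$s{\left(12,-14 \right)} + \left(2 - 3\right)^{2} = 3 + \left(2 - 3\right)^{2} = 3 + \left(-1\right)^{2} = 3 + 1 = 4$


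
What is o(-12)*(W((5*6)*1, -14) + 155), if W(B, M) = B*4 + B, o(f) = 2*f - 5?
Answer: -8845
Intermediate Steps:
o(f) = -5 + 2*f
W(B, M) = 5*B (W(B, M) = 4*B + B = 5*B)
o(-12)*(W((5*6)*1, -14) + 155) = (-5 + 2*(-12))*(5*((5*6)*1) + 155) = (-5 - 24)*(5*(30*1) + 155) = -29*(5*30 + 155) = -29*(150 + 155) = -29*305 = -8845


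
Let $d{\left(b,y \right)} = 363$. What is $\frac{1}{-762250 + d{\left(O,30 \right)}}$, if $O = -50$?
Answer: $- \frac{1}{761887} \approx -1.3125 \cdot 10^{-6}$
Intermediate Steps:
$\frac{1}{-762250 + d{\left(O,30 \right)}} = \frac{1}{-762250 + 363} = \frac{1}{-761887} = - \frac{1}{761887}$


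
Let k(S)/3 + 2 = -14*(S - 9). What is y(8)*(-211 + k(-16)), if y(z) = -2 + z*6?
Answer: 38318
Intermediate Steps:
k(S) = 372 - 42*S (k(S) = -6 + 3*(-14*(S - 9)) = -6 + 3*(-14*(-9 + S)) = -6 + 3*(126 - 14*S) = -6 + (378 - 42*S) = 372 - 42*S)
y(z) = -2 + 6*z
y(8)*(-211 + k(-16)) = (-2 + 6*8)*(-211 + (372 - 42*(-16))) = (-2 + 48)*(-211 + (372 + 672)) = 46*(-211 + 1044) = 46*833 = 38318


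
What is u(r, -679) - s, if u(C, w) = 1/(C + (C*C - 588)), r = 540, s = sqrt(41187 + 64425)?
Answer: 1/291552 - 2*sqrt(26403) ≈ -324.98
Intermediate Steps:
s = 2*sqrt(26403) (s = sqrt(105612) = 2*sqrt(26403) ≈ 324.98)
u(C, w) = 1/(-588 + C + C**2) (u(C, w) = 1/(C + (C**2 - 588)) = 1/(C + (-588 + C**2)) = 1/(-588 + C + C**2))
u(r, -679) - s = 1/(-588 + 540 + 540**2) - 2*sqrt(26403) = 1/(-588 + 540 + 291600) - 2*sqrt(26403) = 1/291552 - 2*sqrt(26403)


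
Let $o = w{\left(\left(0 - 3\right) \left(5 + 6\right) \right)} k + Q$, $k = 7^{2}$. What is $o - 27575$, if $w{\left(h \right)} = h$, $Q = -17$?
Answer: $-29209$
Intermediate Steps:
$k = 49$
$o = -1634$ ($o = \left(0 - 3\right) \left(5 + 6\right) 49 - 17 = \left(-3\right) 11 \cdot 49 - 17 = \left(-33\right) 49 - 17 = -1617 - 17 = -1634$)
$o - 27575 = -1634 - 27575 = -29209$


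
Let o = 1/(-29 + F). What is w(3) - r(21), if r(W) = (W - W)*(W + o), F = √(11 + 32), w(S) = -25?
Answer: -25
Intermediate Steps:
F = √43 ≈ 6.5574
o = 1/(-29 + √43) ≈ -0.044558
r(W) = 0 (r(W) = (W - W)*(W + (-29/798 - √43/798)) = 0*(-29/798 + W - √43/798) = 0)
w(3) - r(21) = -25 - 1*0 = -25 + 0 = -25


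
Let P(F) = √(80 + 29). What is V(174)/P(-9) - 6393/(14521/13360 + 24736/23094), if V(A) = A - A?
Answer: -986234812560/332910467 ≈ -2962.5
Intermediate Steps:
P(F) = √109
V(A) = 0
V(174)/P(-9) - 6393/(14521/13360 + 24736/23094) = 0/(√109) - 6393/(14521/13360 + 24736/23094) = 0*(√109/109) - 6393/(14521*(1/13360) + 24736*(1/23094)) = 0 - 6393/(14521/13360 + 12368/11547) = 0 - 6393/332910467/154267920 = 0 - 6393*154267920/332910467 = 0 - 986234812560/332910467 = -986234812560/332910467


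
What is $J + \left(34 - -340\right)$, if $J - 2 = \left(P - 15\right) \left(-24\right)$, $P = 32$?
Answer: $-32$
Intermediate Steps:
$J = -406$ ($J = 2 + \left(32 - 15\right) \left(-24\right) = 2 + 17 \left(-24\right) = 2 - 408 = -406$)
$J + \left(34 - -340\right) = -406 + \left(34 - -340\right) = -406 + \left(34 + 340\right) = -406 + 374 = -32$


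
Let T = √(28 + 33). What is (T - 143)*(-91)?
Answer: 13013 - 91*√61 ≈ 12302.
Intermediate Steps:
T = √61 ≈ 7.8102
(T - 143)*(-91) = (√61 - 143)*(-91) = (-143 + √61)*(-91) = 13013 - 91*√61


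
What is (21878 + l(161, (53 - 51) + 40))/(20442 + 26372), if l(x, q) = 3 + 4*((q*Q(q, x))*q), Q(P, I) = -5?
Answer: -13399/46814 ≈ -0.28622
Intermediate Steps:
l(x, q) = 3 - 20*q² (l(x, q) = 3 + 4*((q*(-5))*q) = 3 + 4*((-5*q)*q) = 3 + 4*(-5*q²) = 3 - 20*q²)
(21878 + l(161, (53 - 51) + 40))/(20442 + 26372) = (21878 + (3 - 20*((53 - 51) + 40)²))/(20442 + 26372) = (21878 + (3 - 20*(2 + 40)²))/46814 = (21878 + (3 - 20*42²))*(1/46814) = (21878 + (3 - 20*1764))*(1/46814) = (21878 + (3 - 35280))*(1/46814) = (21878 - 35277)*(1/46814) = -13399*1/46814 = -13399/46814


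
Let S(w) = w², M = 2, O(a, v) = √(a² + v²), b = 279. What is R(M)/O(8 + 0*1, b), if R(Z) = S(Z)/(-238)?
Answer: -2*√77905/9270695 ≈ -6.0214e-5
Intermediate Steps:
R(Z) = -Z²/238 (R(Z) = Z²/(-238) = Z²*(-1/238) = -Z²/238)
R(M)/O(8 + 0*1, b) = (-1/238*2²)/(√((8 + 0*1)² + 279²)) = (-1/238*4)/(√((8 + 0)² + 77841)) = -2/(119*√(8² + 77841)) = -2/(119*√(64 + 77841)) = -2*√77905/77905/119 = -2*√77905/9270695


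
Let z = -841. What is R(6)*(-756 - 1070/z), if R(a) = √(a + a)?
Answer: -1269452*√3/841 ≈ -2614.5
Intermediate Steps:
R(a) = √2*√a (R(a) = √(2*a) = √2*√a)
R(6)*(-756 - 1070/z) = (√2*√6)*(-756 - 1070/(-841)) = (2*√3)*(-756 - 1070*(-1)/841) = (2*√3)*(-756 - 1*(-1070/841)) = (2*√3)*(-756 + 1070/841) = (2*√3)*(-634726/841) = -1269452*√3/841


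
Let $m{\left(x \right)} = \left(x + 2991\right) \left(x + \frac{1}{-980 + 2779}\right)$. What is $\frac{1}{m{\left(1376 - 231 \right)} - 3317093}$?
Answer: $\frac{1799}{2552114109} \approx 7.0491 \cdot 10^{-7}$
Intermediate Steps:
$m{\left(x \right)} = \left(2991 + x\right) \left(\frac{1}{1799} + x\right)$ ($m{\left(x \right)} = \left(2991 + x\right) \left(x + \frac{1}{1799}\right) = \left(2991 + x\right) \left(\frac{1}{1799} + x\right)$)
$\frac{1}{m{\left(1376 - 231 \right)} - 3317093} = \frac{1}{\left(\frac{2991}{1799} + \left(1376 - 231\right)^{2} + \frac{5380810 \left(1376 - 231\right)}{1799}\right) - 3317093} = \frac{1}{\left(\frac{2991}{1799} + 1145^{2} + \frac{5380810}{1799} \cdot 1145\right) - 3317093} = \frac{1}{\left(\frac{2991}{1799} + 1311025 + \frac{6161027450}{1799}\right) - 3317093} = \frac{1}{\frac{8519564416}{1799} - 3317093} = \frac{1}{\frac{2552114109}{1799}} = \frac{1799}{2552114109}$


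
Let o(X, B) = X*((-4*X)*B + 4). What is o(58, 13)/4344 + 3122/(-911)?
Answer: -7196251/164891 ≈ -43.642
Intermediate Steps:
o(X, B) = X*(4 - 4*B*X) (o(X, B) = X*(-4*B*X + 4) = X*(4 - 4*B*X))
o(58, 13)/4344 + 3122/(-911) = (4*58*(1 - 1*13*58))/4344 + 3122/(-911) = (4*58*(1 - 754))*(1/4344) + 3122*(-1/911) = (4*58*(-753))*(1/4344) - 3122/911 = -174696*1/4344 - 3122/911 = -7279/181 - 3122/911 = -7196251/164891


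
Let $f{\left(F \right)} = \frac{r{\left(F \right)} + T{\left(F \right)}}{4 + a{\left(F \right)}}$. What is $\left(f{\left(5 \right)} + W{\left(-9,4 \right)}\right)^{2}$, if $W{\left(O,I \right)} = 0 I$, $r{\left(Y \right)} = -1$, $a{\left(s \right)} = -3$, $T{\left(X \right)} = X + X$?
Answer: $81$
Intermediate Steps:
$T{\left(X \right)} = 2 X$
$W{\left(O,I \right)} = 0$
$f{\left(F \right)} = -1 + 2 F$ ($f{\left(F \right)} = \frac{-1 + 2 F}{4 - 3} = \frac{-1 + 2 F}{1} = \left(-1 + 2 F\right) 1 = -1 + 2 F$)
$\left(f{\left(5 \right)} + W{\left(-9,4 \right)}\right)^{2} = \left(\left(-1 + 2 \cdot 5\right) + 0\right)^{2} = \left(\left(-1 + 10\right) + 0\right)^{2} = \left(9 + 0\right)^{2} = 9^{2} = 81$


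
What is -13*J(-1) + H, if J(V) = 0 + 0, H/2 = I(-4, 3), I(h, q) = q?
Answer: 6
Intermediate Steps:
H = 6 (H = 2*3 = 6)
J(V) = 0
-13*J(-1) + H = -13*0 + 6 = 0 + 6 = 6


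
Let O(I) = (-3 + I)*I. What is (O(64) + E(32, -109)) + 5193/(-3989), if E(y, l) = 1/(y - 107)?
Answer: 1167585736/299175 ≈ 3902.7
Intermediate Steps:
E(y, l) = 1/(-107 + y)
O(I) = I*(-3 + I)
(O(64) + E(32, -109)) + 5193/(-3989) = (64*(-3 + 64) + 1/(-107 + 32)) + 5193/(-3989) = (64*61 + 1/(-75)) + 5193*(-1/3989) = (3904 - 1/75) - 5193/3989 = 292799/75 - 5193/3989 = 1167585736/299175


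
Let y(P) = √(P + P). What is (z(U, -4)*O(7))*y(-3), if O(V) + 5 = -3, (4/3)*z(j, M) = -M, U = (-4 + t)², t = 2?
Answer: -24*I*√6 ≈ -58.788*I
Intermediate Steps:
U = 4 (U = (-4 + 2)² = (-2)² = 4)
z(j, M) = -3*M/4 (z(j, M) = 3*(-M)/4 = -3*M/4)
y(P) = √2*√P (y(P) = √(2*P) = √2*√P)
O(V) = -8 (O(V) = -5 - 3 = -8)
(z(U, -4)*O(7))*y(-3) = (-¾*(-4)*(-8))*(√2*√(-3)) = (3*(-8))*(√2*(I*√3)) = -24*I*√6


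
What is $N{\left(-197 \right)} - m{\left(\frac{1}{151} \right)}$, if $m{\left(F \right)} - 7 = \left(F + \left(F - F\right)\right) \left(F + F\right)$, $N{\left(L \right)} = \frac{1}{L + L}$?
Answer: $- \frac{62908747}{8983594} \approx -7.0026$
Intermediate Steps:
$N{\left(L \right)} = \frac{1}{2 L}$
$m{\left(F \right)} = 7 + 2 F^{2}$ ($m{\left(F \right)} = 7 + \left(F + \left(F - F\right)\right) \left(F + F\right) = 7 + \left(F + 0\right) 2 F = 7 + F 2 F = 7 + 2 F^{2}$)
$N{\left(-197 \right)} - m{\left(\frac{1}{151} \right)} = \frac{1}{2 \left(-197\right)} - \left(7 + 2 \left(\frac{1}{151}\right)^{2}\right) = \frac{1}{2} \left(- \frac{1}{197}\right) - \left(7 + \frac{2}{22801}\right) = - \frac{1}{394} - \left(7 + 2 \cdot \frac{1}{22801}\right) = - \frac{1}{394} - \left(7 + \frac{2}{22801}\right) = - \frac{1}{394} - \frac{159609}{22801} = - \frac{62908747}{8983594}$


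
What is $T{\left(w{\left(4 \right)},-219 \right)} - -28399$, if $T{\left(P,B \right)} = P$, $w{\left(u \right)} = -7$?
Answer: $28392$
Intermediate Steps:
$T{\left(w{\left(4 \right)},-219 \right)} - -28399 = -7 - -28399 = -7 + 28399 = 28392$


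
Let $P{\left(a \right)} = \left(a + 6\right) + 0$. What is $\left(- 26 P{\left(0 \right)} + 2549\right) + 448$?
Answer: $2841$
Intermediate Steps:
$P{\left(a \right)} = 6 + a$ ($P{\left(a \right)} = \left(6 + a\right) + 0 = 6 + a$)
$\left(- 26 P{\left(0 \right)} + 2549\right) + 448 = \left(- 26 \left(6 + 0\right) + 2549\right) + 448 = \left(\left(-26\right) 6 + 2549\right) + 448 = \left(-156 + 2549\right) + 448 = 2393 + 448 = 2841$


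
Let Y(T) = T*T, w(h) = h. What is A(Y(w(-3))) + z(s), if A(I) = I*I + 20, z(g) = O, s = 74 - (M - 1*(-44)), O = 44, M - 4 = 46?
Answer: 145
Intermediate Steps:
M = 50 (M = 4 + 46 = 50)
Y(T) = T²
s = -20 (s = 74 - (50 - 1*(-44)) = 74 - (50 + 44) = 74 - 1*94 = 74 - 94 = -20)
z(g) = 44
A(I) = 20 + I² (A(I) = I² + 20 = 20 + I²)
A(Y(w(-3))) + z(s) = (20 + ((-3)²)²) + 44 = (20 + 9²) + 44 = (20 + 81) + 44 = 101 + 44 = 145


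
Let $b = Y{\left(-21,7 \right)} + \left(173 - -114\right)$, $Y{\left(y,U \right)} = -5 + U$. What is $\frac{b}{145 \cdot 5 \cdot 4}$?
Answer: $\frac{289}{2900} \approx 0.099655$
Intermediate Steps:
$b = 289$ ($b = \left(-5 + 7\right) + \left(173 - -114\right) = 2 + \left(173 + 114\right) = 2 + 287 = 289$)
$\frac{b}{145 \cdot 5 \cdot 4} = \frac{289}{145 \cdot 5 \cdot 4} = \frac{289}{145 \cdot 20} = \frac{289}{2900}$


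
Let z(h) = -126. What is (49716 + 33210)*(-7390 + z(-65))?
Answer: -623271816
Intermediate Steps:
(49716 + 33210)*(-7390 + z(-65)) = (49716 + 33210)*(-7390 - 126) = 82926*(-7516) = -623271816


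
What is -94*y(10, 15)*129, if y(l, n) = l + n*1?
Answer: -303150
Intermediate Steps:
y(l, n) = l + n
-94*y(10, 15)*129 = -94*(10 + 15)*129 = -94*25*129 = -2350*129 = -303150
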